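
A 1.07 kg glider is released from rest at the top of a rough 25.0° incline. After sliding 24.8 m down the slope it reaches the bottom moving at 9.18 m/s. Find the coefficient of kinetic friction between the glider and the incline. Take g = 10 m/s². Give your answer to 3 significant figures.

Energy balance down the incline: mg L sinθ − ½mv² = μ_k (mg cosθ) L
mgL sinθ = 112.15 J; ½mv² = 45.086 J
W_f = 112.15 − 45.086 = 67.06 J
μ_k = W_f/(mg cosθ · L) = 67.06/(9.697 × 24.8) = 0.2788

μ_k = 0.279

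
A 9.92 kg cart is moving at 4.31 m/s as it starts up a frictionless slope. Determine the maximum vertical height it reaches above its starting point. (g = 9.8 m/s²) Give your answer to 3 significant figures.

Setting KE at the bottom equal to PE gained: ½mv² = mgh
h = v²/(2g) = 4.31²/(2 × 9.8) = 0.9478 m

h = 0.948 m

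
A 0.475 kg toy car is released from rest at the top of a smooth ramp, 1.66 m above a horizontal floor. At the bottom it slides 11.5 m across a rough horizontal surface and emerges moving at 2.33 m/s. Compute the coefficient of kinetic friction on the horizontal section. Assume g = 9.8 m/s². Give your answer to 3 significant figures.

μ_k = 0.120

Applying the work–energy principle:
mgh = ½mv² + μ_k m g d
mgh = 7.7273 J; ½mv² = 1.2894 J
W_f = 7.7273 − 1.2894 = 6.438 J
μ_k = W_f/(mg·d) = 6.438/(4.655 × 11.5) = 0.1203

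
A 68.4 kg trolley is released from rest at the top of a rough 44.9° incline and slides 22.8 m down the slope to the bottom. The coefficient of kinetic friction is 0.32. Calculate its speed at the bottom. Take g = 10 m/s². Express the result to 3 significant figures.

v = 14.8 m/s

Work–energy: mg(L sinθ) − μ_k(mg cosθ)L = ½mv²
mgh = mgL sinθ = (68.4)(10)(22.8)sin44.9° = 11008 J
W_f = μ_k mg cosθ · L = (0.32)(68.4)(10)cos44.9°·22.8 = 3535 J
½mv² = 11008 − 3535 = 7473.3 J
v = √(2 × 7473.3/68.4) = 14.78 m/s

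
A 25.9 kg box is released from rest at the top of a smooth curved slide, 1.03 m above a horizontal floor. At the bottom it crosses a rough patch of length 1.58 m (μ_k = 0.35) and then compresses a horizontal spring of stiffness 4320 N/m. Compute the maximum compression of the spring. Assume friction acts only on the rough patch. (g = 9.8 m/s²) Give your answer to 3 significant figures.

Initial energy: E₁ = mgh = (25.9)(9.8)(1.03) = 261.43 J
Friction removes W_f = μ_k mg d = (0.35)(25.9)(9.8)(1.58) = 140.4 J
Energy reaching the spring: E = 261.43 − 140.4 = 121.07 J
At max compression ½kx² = E ⇒ x = √(2E/k) = √(2 × 121.07/4320) = 0.2368 m

x = 0.237 m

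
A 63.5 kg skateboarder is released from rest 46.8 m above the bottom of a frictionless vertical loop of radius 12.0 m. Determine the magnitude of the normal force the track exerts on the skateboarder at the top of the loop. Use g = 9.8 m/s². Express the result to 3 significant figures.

Energy from release to top (height 2r): mgh = ½mv_top² + mg(2r)
v_top² = 2g(h − 2r) = 2(9.8)(46.8 − 24.00) = 446.88 m²/s²
At the top, both N and weight point toward the centre: N + mg = mv_top²/r
N = m(v_top²/r − g) = 63.5(446.88/12.0 − 9.8) = 1742 N

N = 1740 N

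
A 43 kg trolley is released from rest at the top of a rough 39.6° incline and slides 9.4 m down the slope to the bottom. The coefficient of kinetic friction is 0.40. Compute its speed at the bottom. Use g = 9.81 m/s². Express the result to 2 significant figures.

Taking the bottom as reference, mgh = ½mv² + μ_k N L with h = L sinθ, N = mg cosθ:
mgh = mgL sinθ = (43)(9.81)(9.4)sin39.6° = 2527.5 J
W_f = μ_k mg cosθ · L = (0.40)(43)(9.81)cos39.6°·9.4 = 1222 J
½mv² = 2527.5 − 1222 = 1305.4 J
v = √(2 × 1305.4/43) = 7.792 m/s

v = 7.8 m/s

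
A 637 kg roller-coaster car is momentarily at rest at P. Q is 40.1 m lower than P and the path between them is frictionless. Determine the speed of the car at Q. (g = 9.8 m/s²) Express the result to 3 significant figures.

v = 28.0 m/s

By conservation of mechanical energy, mgh = ½mv²
v = √(2gh) = √(2 × 9.8 × 40.1) = √785.96 = 28.03 m/s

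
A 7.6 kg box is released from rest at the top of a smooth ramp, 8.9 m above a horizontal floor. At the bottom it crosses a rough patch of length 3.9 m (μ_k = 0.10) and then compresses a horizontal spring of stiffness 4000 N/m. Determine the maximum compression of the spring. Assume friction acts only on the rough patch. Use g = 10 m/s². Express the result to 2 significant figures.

x = 0.57 m

Initial energy: E₁ = mgh = (7.6)(10)(8.9) = 676.40 J
Friction removes W_f = μ_k mg d = (0.10)(7.6)(10)(3.9) = 29.64 J
Energy reaching the spring: E = 676.40 − 29.64 = 646.76 J
At max compression ½kx² = E ⇒ x = √(2E/k) = √(2 × 646.76/4000) = 0.5687 m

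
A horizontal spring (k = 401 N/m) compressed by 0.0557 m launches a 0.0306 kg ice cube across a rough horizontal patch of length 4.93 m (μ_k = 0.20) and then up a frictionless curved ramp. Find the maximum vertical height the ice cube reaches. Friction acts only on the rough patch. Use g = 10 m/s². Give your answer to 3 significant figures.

Spring energy: E₀ = ½kx² = ½(401)(0.0557)² = 0.62205 J
Friction: W_f = μ_k mg d = (0.20)(0.0306)(10)(4.93) = 0.3017 J
Energy at base of ramp: E = 0.62205 − 0.3017 = 0.32033 J
At max height all remaining energy is PE: mgh = E ⇒ h = E/(mg) = 0.32033/(0.0306 × 10) = 1.047 m

h = 1.05 m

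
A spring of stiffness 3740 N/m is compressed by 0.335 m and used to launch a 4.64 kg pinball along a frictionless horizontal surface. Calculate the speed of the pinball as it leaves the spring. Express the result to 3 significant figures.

v = 9.51 m/s

Spring PE converts entirely to kinetic energy: ½kx² = ½mv²
v = x√(k/m) = 0.335 × √(3740/4.64) = 9.511 m/s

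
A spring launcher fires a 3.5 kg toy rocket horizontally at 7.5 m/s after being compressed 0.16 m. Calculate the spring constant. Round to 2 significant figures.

½kx² = ½mv²
k = mv²/x² = (3.5)(7.5)²/(0.16)² = 7690 N/m

k = 7700 N/m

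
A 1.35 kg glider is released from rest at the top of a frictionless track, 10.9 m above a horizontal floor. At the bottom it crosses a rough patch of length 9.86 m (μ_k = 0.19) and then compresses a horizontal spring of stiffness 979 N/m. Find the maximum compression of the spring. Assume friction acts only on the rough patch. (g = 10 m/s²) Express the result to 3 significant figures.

x = 0.499 m

Initial energy: E₁ = mgh = (1.35)(10)(10.9) = 147.15 J
Friction removes W_f = μ_k mg d = (0.19)(1.35)(10)(9.86) = 25.29 J
Energy reaching the spring: E = 147.15 − 25.29 = 121.86 J
At max compression ½kx² = E ⇒ x = √(2E/k) = √(2 × 121.86/979) = 0.4989 m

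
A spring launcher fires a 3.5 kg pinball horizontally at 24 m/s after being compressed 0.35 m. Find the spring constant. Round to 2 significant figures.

½kx² = ½mv²
k = mv²/x² = (3.5)(24)²/(0.35)² = 16457 N/m

k = 16000 N/m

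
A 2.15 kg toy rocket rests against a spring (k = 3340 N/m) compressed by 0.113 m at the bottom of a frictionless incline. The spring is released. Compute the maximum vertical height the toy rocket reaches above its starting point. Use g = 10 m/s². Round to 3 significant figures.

All spring PE becomes gravitational PE at the highest point: ½kx² = mgh
h = kx²/(2mg) = (3340)(0.113)²/(2 × 2.15 × 10) = 0.9918 m

h = 0.992 m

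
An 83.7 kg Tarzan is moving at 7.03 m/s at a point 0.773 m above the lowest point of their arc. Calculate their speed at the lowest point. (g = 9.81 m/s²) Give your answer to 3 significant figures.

v = 8.04 m/s

Equating total energy at the two states: ½mv₀² + mgh = ½mv²
v² = v₀² + 2gh = (7.03)² + 2(9.81)(0.773) = 64.587
v = √64.587 = 8.037 m/s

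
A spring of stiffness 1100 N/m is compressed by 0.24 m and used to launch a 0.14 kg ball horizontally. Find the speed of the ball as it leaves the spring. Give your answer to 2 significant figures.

v = 21 m/s

Spring PE converts entirely to kinetic energy: ½kx² = ½mv²
v = x√(k/m) = 0.24 × √(1100/0.14) = 21.27 m/s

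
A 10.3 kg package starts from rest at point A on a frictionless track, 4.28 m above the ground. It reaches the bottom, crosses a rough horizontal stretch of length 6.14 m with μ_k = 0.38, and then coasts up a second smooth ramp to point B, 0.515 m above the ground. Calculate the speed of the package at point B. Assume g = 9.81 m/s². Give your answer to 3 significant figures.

v = 5.30 m/s

Energy at A: mgh₁ = (10.3)(9.81)(4.28) = 432.46 J
Friction loss: W_f = μ_k mg d = 235.8 J
At B: ½mv² + mgh₂ = mgh₁ − W_f
½mv² = 432.46 − 235.8 − 52.037 = 144.67 J
v = √(2 × 144.67/10.3) = 5.300 m/s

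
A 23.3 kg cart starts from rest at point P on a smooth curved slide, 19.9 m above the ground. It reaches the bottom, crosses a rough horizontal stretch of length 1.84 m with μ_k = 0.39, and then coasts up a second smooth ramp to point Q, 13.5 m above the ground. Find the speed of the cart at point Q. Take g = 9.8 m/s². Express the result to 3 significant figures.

v = 10.6 m/s

Energy at P: mgh₁ = (23.3)(9.8)(19.9) = 4544.0 J
Friction loss: W_f = μ_k mg d = 163.9 J
At Q: ½mv² + mgh₂ = mgh₁ − W_f
½mv² = 4544.0 − 163.9 − 3082.6 = 1297.5 J
v = √(2 × 1297.5/23.3) = 10.55 m/s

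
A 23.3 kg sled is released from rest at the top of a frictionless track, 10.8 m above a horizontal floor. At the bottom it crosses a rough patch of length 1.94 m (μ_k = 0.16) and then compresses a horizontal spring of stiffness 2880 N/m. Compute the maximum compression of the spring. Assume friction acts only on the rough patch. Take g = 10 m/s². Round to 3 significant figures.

Initial energy: E₁ = mgh = (23.3)(10)(10.8) = 2516.4 J
Friction removes W_f = μ_k mg d = (0.16)(23.3)(10)(1.94) = 72.32 J
Energy reaching the spring: E = 2516.4 − 72.32 = 2444.1 J
At max compression ½kx² = E ⇒ x = √(2E/k) = √(2 × 2444.1/2880) = 1.303 m

x = 1.30 m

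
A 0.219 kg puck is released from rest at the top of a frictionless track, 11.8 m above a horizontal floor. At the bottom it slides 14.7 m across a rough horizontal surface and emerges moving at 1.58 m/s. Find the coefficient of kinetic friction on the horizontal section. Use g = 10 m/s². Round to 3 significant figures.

Energy bookkeeping (friction removes W_f = μ_k N d):
mgh = ½mv² + μ_k m g d
mgh = 25.842 J; ½mv² = 0.27336 J
W_f = 25.842 − 0.27336 = 25.57 J
μ_k = W_f/(mg·d) = 25.57/(2.190 × 14.7) = 0.7942

μ_k = 0.794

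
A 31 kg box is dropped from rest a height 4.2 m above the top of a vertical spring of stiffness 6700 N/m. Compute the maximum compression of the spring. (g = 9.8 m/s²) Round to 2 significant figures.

Measuring PE from the top of the relaxed spring, at max compression the box has dropped H + x with zero KE, so:
mg(H + x) = ½kx²
½(6700)x² − (31)(9.8)x − (31)(9.8)(4.2) = 0
3350x² − 303.8x − 1276 = 0
x = [303.8 + √(92294 + 1.7098e+07)]/(2 × 3350) = 0.6642 m

x = 0.66 m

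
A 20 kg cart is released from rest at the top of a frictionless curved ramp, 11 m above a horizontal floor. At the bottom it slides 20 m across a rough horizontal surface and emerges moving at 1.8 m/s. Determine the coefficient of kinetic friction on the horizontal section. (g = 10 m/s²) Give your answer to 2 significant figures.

Energy bookkeeping (friction removes W_f = μ_k N d):
mgh = ½mv² + μ_k m g d
mgh = 2200.0 J; ½mv² = 32.400 J
W_f = 2200.0 − 32.400 = 2168 J
μ_k = W_f/(mg·d) = 2168/(200.0 × 20) = 0.5419

μ_k = 0.54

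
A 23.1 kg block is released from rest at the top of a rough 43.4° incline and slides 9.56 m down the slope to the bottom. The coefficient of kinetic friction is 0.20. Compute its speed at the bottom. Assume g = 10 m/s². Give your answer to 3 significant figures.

Taking the bottom as reference, mgh = ½mv² + μ_k N L with h = L sinθ, N = mg cosθ:
mgh = mgL sinθ = (23.1)(10)(9.56)sin43.4° = 1517.3 J
W_f = μ_k mg cosθ · L = (0.20)(23.1)(10)cos43.4°·9.56 = 320.9 J
½mv² = 1517.3 − 320.9 = 1196.4 J
v = √(2 × 1196.4/23.1) = 10.18 m/s

v = 10.2 m/s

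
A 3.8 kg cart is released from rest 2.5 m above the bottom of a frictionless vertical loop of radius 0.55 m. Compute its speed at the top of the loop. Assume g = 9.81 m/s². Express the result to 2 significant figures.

v = 5.2 m/s

Energy conservation: mgh = ½mv_top² + mg(2r)
v_top² = 2g(h − 2r) = 2(9.81)(2.5 − 1.100) = 27.47
v_top = 5.241 m/s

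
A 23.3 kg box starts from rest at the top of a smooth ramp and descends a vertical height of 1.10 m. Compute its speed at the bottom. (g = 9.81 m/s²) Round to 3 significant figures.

Energy conservation between the two points: mgh = ½mv²
v = √(2gh) = √(2 × 9.81 × 1.10) = √21.582 = 4.646 m/s

v = 4.65 m/s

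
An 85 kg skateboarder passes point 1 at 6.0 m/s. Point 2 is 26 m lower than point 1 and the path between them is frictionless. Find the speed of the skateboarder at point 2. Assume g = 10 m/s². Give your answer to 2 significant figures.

v = 24 m/s

Mechanical energy is conserved (no friction): ½mv₀² + mgh = ½mv²
v² = v₀² + 2gh = (6.0)² + 2(10)(26) = 556.00
v = √556.00 = 23.58 m/s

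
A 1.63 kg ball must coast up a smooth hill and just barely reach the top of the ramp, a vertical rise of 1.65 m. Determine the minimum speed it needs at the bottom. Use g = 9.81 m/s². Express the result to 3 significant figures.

v = 5.69 m/s

At the top it is momentarily at rest, so all KE converts to PE: ½mv² = mgh
v = √(2gh) = √(2 × 9.81 × 1.65) = 5.690 m/s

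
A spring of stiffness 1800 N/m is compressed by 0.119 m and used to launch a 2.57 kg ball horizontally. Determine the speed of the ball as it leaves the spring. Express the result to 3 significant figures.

Conservation of energy: ½kx² = ½mv²
v = x√(k/m) = 0.119 × √(1800/2.57) = 3.149 m/s

v = 3.15 m/s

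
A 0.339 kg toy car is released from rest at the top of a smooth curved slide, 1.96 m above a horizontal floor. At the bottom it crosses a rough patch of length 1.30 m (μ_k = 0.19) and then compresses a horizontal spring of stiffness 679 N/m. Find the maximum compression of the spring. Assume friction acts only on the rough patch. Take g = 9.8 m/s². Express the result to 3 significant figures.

x = 0.129 m

Initial energy: E₁ = mgh = (0.339)(9.8)(1.96) = 6.5115 J
Friction removes W_f = μ_k mg d = (0.19)(0.339)(9.8)(1.30) = 0.8206 J
Energy reaching the spring: E = 6.5115 − 0.8206 = 5.6909 J
At max compression ½kx² = E ⇒ x = √(2E/k) = √(2 × 5.6909/679) = 0.1295 m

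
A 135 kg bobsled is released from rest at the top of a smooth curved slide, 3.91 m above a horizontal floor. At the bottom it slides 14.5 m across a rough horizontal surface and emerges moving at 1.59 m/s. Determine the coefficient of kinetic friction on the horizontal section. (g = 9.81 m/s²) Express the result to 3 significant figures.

Applying the work–energy principle:
mgh = ½mv² + μ_k m g d
mgh = 5178.2 J; ½mv² = 170.65 J
W_f = 5178.2 − 170.65 = 5008 J
μ_k = W_f/(mg·d) = 5008/(1324 × 14.5) = 0.2608

μ_k = 0.261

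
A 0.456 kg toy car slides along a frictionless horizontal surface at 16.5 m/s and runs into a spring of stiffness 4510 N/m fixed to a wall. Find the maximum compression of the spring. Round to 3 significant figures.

At max compression the car is momentarily at rest: ½mv² = ½kx²
x = v√(m/k) = 16.5 × √(0.456/4510) = 0.1659 m

x = 0.166 m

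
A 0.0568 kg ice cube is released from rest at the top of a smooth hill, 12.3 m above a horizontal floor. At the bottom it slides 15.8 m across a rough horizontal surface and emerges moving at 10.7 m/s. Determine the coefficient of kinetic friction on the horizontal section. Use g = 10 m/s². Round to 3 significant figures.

μ_k = 0.416

Applying the work–energy principle:
mgh = ½mv² + μ_k m g d
mgh = 6.9864 J; ½mv² = 3.2515 J
W_f = 6.9864 − 3.2515 = 3.735 J
μ_k = W_f/(mg·d) = 3.735/(0.5680 × 15.8) = 0.4162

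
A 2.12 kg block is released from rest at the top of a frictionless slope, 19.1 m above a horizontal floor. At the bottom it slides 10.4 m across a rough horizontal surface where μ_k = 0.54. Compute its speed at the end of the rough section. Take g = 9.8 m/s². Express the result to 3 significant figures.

v = 16.3 m/s

Energy at the top = energy at the end + work done against friction:
mgh = ½mv² + μ_k m g d
W_f = μ_k mg d = (0.54)(2.12)(9.8)(10.4) = 116.7 J
½mv² = mgh − W_f = 396.82 − 116.7 = 280.14 J
v = √(2 × 280.14/2.12) = 16.26 m/s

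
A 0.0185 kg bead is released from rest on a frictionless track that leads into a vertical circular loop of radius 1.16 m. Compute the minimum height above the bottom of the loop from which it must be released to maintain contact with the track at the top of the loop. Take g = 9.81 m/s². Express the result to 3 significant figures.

h = 2.90 m

At the top, for minimum speed gravity alone supplies the centripetal force: mg = mv_top²/r ⇒ v_top² = gr = 11.38 m²/s²
Energy conservation from release height h to the top (height 2r): mgh = ½mv_top² + mg(2r)
h = v_top²/(2g) + 2r = r/2 + 2r = 5r/2 = 2.900 m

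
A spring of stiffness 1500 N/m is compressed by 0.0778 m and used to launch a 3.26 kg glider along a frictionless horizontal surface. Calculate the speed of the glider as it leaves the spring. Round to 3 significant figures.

Spring PE converts entirely to kinetic energy: ½kx² = ½mv²
v = x√(k/m) = 0.0778 × √(1500/3.26) = 1.669 m/s

v = 1.67 m/s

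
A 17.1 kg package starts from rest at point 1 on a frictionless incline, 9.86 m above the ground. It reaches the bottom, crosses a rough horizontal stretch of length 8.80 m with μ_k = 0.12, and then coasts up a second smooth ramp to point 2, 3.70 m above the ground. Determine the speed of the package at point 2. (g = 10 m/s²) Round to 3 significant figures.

v = 10.1 m/s

Energy at 1: mgh₁ = (17.1)(10)(9.86) = 1686.1 J
Friction loss: W_f = μ_k mg d = 180.6 J
At 2: ½mv² + mgh₂ = mgh₁ − W_f
½mv² = 1686.1 − 180.6 − 632.70 = 872.78 J
v = √(2 × 872.78/17.1) = 10.10 m/s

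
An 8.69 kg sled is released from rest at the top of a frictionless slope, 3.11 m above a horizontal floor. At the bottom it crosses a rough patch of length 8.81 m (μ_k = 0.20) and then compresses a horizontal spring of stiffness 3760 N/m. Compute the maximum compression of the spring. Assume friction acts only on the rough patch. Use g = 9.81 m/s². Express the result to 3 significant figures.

x = 0.247 m

Initial energy: E₁ = mgh = (8.69)(9.81)(3.11) = 265.12 J
Friction removes W_f = μ_k mg d = (0.20)(8.69)(9.81)(8.81) = 150.2 J
Energy reaching the spring: E = 265.12 − 150.2 = 114.92 J
At max compression ½kx² = E ⇒ x = √(2E/k) = √(2 × 114.92/3760) = 0.2472 m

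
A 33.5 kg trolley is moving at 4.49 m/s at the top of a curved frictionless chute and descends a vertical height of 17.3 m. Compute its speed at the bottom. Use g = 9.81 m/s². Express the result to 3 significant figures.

v = 19.0 m/s

Mechanical energy is conserved (no friction): ½mv₀² + mgh = ½mv²
The mass cancels from both sides.
v² = v₀² + 2gh = (4.49)² + 2(9.81)(17.3) = 359.59
v = √359.59 = 18.96 m/s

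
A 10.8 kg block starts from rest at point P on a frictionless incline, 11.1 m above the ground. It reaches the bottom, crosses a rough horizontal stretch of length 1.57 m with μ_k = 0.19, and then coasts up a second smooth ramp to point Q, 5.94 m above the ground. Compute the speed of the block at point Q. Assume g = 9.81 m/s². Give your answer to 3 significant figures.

v = 9.77 m/s

Energy at P: mgh₁ = (10.8)(9.81)(11.1) = 1176.0 J
Friction loss: W_f = μ_k mg d = 31.60 J
At Q: ½mv² + mgh₂ = mgh₁ − W_f
½mv² = 1176.0 − 31.60 − 629.33 = 515.09 J
v = √(2 × 515.09/10.8) = 9.767 m/s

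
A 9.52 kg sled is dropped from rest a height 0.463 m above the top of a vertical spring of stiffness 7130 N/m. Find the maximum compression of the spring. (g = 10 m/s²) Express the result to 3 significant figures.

Let x be the compression. The total drop is H + x, and the sled is instantaneously at rest at max compression, so energy conservation gives:
mg(H + x) = ½kx²
½(7130)x² − (9.52)(10)x − (9.52)(10)(0.463) = 0
3565x² − 95.20x − 44.08 = 0
x = [95.20 + √(9063 + 628547)]/(2 × 3565) = 0.1253 m

x = 0.125 m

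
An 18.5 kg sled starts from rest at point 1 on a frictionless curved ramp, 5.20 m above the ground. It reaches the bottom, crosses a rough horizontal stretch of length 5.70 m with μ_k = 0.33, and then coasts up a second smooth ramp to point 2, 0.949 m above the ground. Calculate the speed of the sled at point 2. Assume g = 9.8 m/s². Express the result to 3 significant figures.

v = 6.82 m/s

Energy at 1: mgh₁ = (18.5)(9.8)(5.20) = 942.76 J
Friction loss: W_f = μ_k mg d = 341.0 J
At 2: ½mv² + mgh₂ = mgh₁ − W_f
½mv² = 942.76 − 341.0 − 172.05 = 429.68 J
v = √(2 × 429.68/18.5) = 6.816 m/s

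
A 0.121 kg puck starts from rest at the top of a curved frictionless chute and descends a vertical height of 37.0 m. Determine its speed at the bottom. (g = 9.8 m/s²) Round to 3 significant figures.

v = 26.9 m/s

By conservation of mechanical energy, mgh = ½mv²
v = √(2gh) = √(2 × 9.8 × 37.0) = √725.20 = 26.93 m/s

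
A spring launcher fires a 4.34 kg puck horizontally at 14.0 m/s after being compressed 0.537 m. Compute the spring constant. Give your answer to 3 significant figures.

k = 2950 N/m

½kx² = ½mv²
k = mv²/x² = (4.34)(14.0)²/(0.537)² = 2950 N/m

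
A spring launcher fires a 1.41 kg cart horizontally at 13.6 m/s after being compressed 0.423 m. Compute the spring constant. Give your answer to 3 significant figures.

Energy stored in the spring equals the launch KE: ½kx² = ½mv²
k = mv²/x² = (1.41)(13.6)²/(0.423)² = 1458 N/m

k = 1460 N/m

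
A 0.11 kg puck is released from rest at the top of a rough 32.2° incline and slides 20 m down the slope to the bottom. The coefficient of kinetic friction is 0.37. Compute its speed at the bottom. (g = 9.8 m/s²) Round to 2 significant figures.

v = 9.3 m/s

Energy: mgh = ½mv² + W_f, with h = L sinθ and W_f = μ_k (mg cosθ) L
mgh = mgL sinθ = (0.11)(9.8)(20)sin32.2° = 11.489 J
W_f = μ_k mg cosθ · L = (0.37)(0.11)(9.8)cos32.2°·20 = 6.750 J
½mv² = 11.489 − 6.750 = 4.7386 J
v = √(2 × 4.7386/0.11) = 9.282 m/s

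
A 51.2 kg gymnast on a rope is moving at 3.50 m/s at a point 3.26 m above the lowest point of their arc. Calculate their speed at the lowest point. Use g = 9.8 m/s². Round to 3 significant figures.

Mechanical energy is conserved (no friction): ½mv₀² + mgh = ½mv²
v² = v₀² + 2gh = (3.50)² + 2(9.8)(3.26) = 76.146
v = √76.146 = 8.726 m/s

v = 8.73 m/s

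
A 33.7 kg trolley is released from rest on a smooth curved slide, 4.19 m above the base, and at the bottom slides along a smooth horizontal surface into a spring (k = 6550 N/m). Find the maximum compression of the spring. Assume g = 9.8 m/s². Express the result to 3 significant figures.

x = 0.650 m

Gravitational PE at the top equals spring PE at max compression: mgh = ½kx²
x = √(2mgh/k) = √(2 × 33.7 × 9.8 × 4.19 / 6550) = 0.6500 m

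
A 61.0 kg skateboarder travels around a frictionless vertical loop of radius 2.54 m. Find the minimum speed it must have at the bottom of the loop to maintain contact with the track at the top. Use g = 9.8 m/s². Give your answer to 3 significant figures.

v = 11.2 m/s

At the top: mg = mv_top²/r ⇒ v_top² = gr = 24.89 m²/s²
Energy from bottom to top (height 2r): ½mv_bot² = ½mv_top² + mg(2r)
v_bot² = gr + 4gr = 5gr = 124.5
v_bot = √(5gr) = 11.16 m/s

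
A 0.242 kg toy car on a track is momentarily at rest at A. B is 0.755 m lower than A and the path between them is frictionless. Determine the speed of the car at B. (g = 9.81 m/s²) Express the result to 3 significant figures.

By conservation of mechanical energy, mgh = ½mv²
v = √(2gh) = √(2 × 9.81 × 0.755) = √14.813 = 3.849 m/s

v = 3.85 m/s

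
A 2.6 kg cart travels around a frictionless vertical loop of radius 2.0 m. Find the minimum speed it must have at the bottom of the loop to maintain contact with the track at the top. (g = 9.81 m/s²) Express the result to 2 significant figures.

v = 9.9 m/s

At the top: mg = mv_top²/r ⇒ v_top² = gr = 19.62 m²/s²
Energy from bottom to top (height 2r): ½mv_bot² = ½mv_top² + mg(2r)
v_bot² = gr + 4gr = 5gr = 98.10
v_bot = √(5gr) = 9.905 m/s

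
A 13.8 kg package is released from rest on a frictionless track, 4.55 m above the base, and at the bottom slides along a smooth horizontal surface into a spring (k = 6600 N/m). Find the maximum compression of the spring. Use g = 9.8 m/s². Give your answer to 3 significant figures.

At max compression the package is momentarily at rest: mgh = ½kx²
x = √(2mgh/k) = √(2 × 13.8 × 9.8 × 4.55 / 6600) = 0.4318 m

x = 0.432 m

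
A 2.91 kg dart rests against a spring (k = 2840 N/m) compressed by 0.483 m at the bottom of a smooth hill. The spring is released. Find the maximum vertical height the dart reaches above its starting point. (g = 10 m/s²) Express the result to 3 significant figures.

h = 11.4 m

All spring PE becomes gravitational PE at the highest point: ½kx² = mgh
h = kx²/(2mg) = (2840)(0.483)²/(2 × 2.91 × 10) = 11.38 m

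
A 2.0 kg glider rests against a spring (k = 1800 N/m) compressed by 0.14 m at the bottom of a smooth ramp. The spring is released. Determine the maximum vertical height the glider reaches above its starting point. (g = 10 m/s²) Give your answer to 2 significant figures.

h = 0.88 m

Energy conservation from release to the highest point: ½kx² = mgh
h = kx²/(2mg) = (1800)(0.14)²/(2 × 2.0 × 10) = 0.8820 m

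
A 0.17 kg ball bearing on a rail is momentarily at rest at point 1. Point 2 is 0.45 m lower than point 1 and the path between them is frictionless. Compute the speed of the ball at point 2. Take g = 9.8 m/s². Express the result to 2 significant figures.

v = 3.0 m/s

By conservation of mechanical energy, mgh = ½mv²
v = √(2gh) = √(2 × 9.8 × 0.45) = √8.8200 = 2.970 m/s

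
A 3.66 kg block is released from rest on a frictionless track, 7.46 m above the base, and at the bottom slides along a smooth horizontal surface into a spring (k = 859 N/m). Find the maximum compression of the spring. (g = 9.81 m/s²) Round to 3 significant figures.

Gravitational PE at the top equals spring PE at max compression: mgh = ½kx²
x = √(2mgh/k) = √(2 × 3.66 × 9.81 × 7.46 / 859) = 0.7897 m

x = 0.790 m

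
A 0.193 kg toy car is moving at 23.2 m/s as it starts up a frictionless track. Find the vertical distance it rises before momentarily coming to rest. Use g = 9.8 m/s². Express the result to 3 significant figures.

h = 27.5 m

By energy conservation, ½mv² = mgh
h = v²/(2g) = 23.2²/(2 × 9.8) = 27.46 m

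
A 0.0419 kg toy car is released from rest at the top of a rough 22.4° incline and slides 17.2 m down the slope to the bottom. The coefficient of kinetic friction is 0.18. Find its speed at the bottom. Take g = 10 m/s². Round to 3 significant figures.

v = 8.59 m/s

Taking the bottom as reference, mgh = ½mv² + μ_k N L with h = L sinθ, N = mg cosθ:
mgh = mgL sinθ = (0.0419)(10)(17.2)sin22.4° = 2.7463 J
W_f = μ_k mg cosθ · L = (0.18)(0.0419)(10)cos22.4°·17.2 = 1.199 J
½mv² = 2.7463 − 1.199 = 1.5470 J
v = √(2 × 1.5470/0.0419) = 8.593 m/s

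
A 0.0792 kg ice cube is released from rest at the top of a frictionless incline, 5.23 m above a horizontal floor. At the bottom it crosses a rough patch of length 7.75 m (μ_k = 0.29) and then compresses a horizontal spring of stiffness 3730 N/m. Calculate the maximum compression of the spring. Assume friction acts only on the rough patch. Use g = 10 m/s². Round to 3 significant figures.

x = 0.0356 m

Initial energy: E₁ = mgh = (0.0792)(10)(5.23) = 4.1422 J
Friction removes W_f = μ_k mg d = (0.29)(0.0792)(10)(7.75) = 1.780 J
Energy reaching the spring: E = 4.1422 − 1.780 = 2.3621 J
At max compression ½kx² = E ⇒ x = √(2E/k) = √(2 × 2.3621/3730) = 0.03559 m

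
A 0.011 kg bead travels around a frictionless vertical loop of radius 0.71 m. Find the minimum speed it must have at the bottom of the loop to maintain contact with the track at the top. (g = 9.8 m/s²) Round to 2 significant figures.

At the top: mg = mv_top²/r ⇒ v_top² = gr = 6.958 m²/s²
Energy from bottom to top (height 2r): ½mv_bot² = ½mv_top² + mg(2r)
v_bot² = gr + 4gr = 5gr = 34.79
v_bot = √(5gr) = 5.898 m/s

v = 5.9 m/s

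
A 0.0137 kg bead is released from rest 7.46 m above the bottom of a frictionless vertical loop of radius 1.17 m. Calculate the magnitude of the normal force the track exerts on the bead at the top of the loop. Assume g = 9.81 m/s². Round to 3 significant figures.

Energy from release to top (height 2r): mgh = ½mv_top² + mg(2r)
v_top² = 2g(h − 2r) = 2(9.81)(7.46 − 2.340) = 100.45 m²/s²
At the top, both N and weight point toward the centre: N + mg = mv_top²/r
N = m(v_top²/r − g) = 0.0137(100.45/1.17 − 9.81) = 1.042 N

N = 1.04 N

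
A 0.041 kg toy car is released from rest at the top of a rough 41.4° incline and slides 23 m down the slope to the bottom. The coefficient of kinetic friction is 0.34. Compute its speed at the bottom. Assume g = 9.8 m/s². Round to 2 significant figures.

Work–energy: mg(L sinθ) − μ_k(mg cosθ)L = ½mv²
mgh = mgL sinθ = (0.041)(9.8)(23)sin41.4° = 6.1114 J
W_f = μ_k mg cosθ · L = (0.34)(0.041)(9.8)cos41.4°·23 = 2.357 J
½mv² = 6.1114 − 2.357 = 3.7545 J
v = √(2 × 3.7545/0.041) = 13.53 m/s

v = 14 m/s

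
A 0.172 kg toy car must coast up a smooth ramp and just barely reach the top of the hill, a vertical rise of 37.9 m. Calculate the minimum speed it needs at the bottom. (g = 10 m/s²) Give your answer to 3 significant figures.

v = 27.5 m/s

At the top it is momentarily at rest, so all KE converts to PE: ½mv² = mgh
v = √(2gh) = √(2 × 10 × 37.9) = 27.53 m/s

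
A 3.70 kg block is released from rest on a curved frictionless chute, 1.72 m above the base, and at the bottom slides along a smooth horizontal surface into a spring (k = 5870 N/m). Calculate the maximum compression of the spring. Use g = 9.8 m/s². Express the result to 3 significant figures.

Energy conservation (no friction) from release to max compression: mgh = ½kx²
x = √(2mgh/k) = √(2 × 3.70 × 9.8 × 1.72 / 5870) = 0.1458 m

x = 0.146 m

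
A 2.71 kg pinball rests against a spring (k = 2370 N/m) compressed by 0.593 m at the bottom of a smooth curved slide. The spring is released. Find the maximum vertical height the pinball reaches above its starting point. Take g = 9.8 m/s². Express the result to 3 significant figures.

Energy conservation from release to the highest point: ½kx² = mgh
h = kx²/(2mg) = (2370)(0.593)²/(2 × 2.71 × 9.8) = 15.69 m

h = 15.7 m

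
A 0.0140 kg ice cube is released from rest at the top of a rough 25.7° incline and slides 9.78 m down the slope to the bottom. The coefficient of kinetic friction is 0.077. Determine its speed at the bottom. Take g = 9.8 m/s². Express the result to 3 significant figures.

Taking the bottom as reference, mgh = ½mv² + μ_k N L with h = L sinθ, N = mg cosθ:
mgh = mgL sinθ = (0.0140)(9.8)(9.78)sin25.7° = 0.58189 J
W_f = μ_k mg cosθ · L = (0.077)(0.0140)(9.8)cos25.7°·9.78 = 0.09310 J
½mv² = 0.58189 − 0.09310 = 0.48879 J
v = √(2 × 0.48879/0.0140) = 8.356 m/s

v = 8.36 m/s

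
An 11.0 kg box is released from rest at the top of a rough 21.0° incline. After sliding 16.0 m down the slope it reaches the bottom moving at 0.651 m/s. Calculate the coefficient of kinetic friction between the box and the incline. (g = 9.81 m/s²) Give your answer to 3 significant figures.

μ_k = 0.382

Energy balance down the incline: mg L sinθ − ½mv² = μ_k (mg cosθ) L
mgL sinθ = 618.74 J; ½mv² = 2.3309 J
W_f = 618.74 − 2.3309 = 616.4 J
μ_k = W_f/(mg cosθ · L) = 616.4/(100.7 × 16.0) = 0.3824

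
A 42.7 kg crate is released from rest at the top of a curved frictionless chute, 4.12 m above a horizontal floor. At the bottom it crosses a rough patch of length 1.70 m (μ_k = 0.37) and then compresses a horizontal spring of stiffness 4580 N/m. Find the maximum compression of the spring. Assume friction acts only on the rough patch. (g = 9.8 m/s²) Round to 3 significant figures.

x = 0.799 m

Initial energy: E₁ = mgh = (42.7)(9.8)(4.12) = 1724.1 J
Friction removes W_f = μ_k mg d = (0.37)(42.7)(9.8)(1.70) = 263.2 J
Energy reaching the spring: E = 1724.1 − 263.2 = 1460.8 J
At max compression ½kx² = E ⇒ x = √(2E/k) = √(2 × 1460.8/4580) = 0.7987 m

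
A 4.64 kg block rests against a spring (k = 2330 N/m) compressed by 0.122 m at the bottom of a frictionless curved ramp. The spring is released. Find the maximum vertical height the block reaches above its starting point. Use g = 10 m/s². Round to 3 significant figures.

At maximum height the block is at rest, so ½kx² = mgh
h = kx²/(2mg) = (2330)(0.122)²/(2 × 4.64 × 10) = 0.3737 m

h = 0.374 m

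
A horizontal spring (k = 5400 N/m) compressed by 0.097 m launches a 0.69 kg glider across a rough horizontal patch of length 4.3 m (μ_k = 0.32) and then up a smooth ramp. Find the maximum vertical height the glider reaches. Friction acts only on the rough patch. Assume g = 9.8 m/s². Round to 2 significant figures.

h = 2.4 m

Spring energy: E₀ = ½kx² = ½(5400)(0.097)² = 25.404 J
Friction: W_f = μ_k mg d = (0.32)(0.69)(9.8)(4.3) = 9.305 J
Energy at base of ramp: E = 25.404 − 9.305 = 16.100 J
At max height all remaining energy is PE: mgh = E ⇒ h = E/(mg) = 16.100/(0.69 × 9.8) = 2.381 m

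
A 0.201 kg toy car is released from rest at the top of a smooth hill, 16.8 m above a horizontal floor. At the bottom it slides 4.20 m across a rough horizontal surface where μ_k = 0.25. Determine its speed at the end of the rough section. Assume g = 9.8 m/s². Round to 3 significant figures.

Applying the work–energy principle:
mgh = ½mv² + μ_k m g d
W_f = μ_k mg d = (0.25)(0.201)(9.8)(4.20) = 2.068 J
½mv² = mgh − W_f = 33.093 − 2.068 = 31.024 J
v = √(2 × 31.024/0.201) = 17.57 m/s

v = 17.6 m/s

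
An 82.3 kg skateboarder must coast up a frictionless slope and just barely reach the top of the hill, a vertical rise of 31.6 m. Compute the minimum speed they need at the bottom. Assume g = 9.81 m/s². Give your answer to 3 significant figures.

At the top they are momentarily at rest, so all KE converts to PE: ½mv² = mgh
v = √(2gh) = √(2 × 9.81 × 31.6) = 24.90 m/s

v = 24.9 m/s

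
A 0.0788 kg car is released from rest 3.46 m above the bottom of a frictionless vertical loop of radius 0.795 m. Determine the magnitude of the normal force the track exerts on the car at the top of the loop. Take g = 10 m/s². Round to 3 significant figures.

N = 2.92 N

Energy from release to top (height 2r): mgh = ½mv_top² + mg(2r)
v_top² = 2g(h − 2r) = 2(10)(3.46 − 1.590) = 37.400 m²/s²
At the top, both N and weight point toward the centre: N + mg = mv_top²/r
N = m(v_top²/r − g) = 0.0788(37.400/0.795 − 10) = 2.919 N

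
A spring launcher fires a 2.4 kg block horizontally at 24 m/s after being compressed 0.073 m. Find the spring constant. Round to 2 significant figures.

k = 260000 N/m

Spring PE at full compression equals KE at release: ½kx² = ½mv²
k = mv²/x² = (2.4)(24)²/(0.073)² = 259411 N/m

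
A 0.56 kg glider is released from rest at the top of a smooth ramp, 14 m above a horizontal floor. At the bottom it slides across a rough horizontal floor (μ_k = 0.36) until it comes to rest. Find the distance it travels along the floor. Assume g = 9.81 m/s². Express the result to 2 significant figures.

Energy at the top = energy at the end + work done against friction:
At rest all PE has been dissipated by friction: mgh = μ_k m g d
d = h/μ_k = 14/0.36 = 38.89 m

d = 39 m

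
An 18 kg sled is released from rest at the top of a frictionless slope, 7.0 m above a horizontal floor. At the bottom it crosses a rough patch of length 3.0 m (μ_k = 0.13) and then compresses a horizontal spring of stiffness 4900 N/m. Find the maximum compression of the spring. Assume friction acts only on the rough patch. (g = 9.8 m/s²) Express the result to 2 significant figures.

x = 0.69 m

Initial energy: E₁ = mgh = (18)(9.8)(7.0) = 1234.8 J
Friction removes W_f = μ_k mg d = (0.13)(18)(9.8)(3.0) = 68.80 J
Energy reaching the spring: E = 1234.8 − 68.80 = 1166.0 J
At max compression ½kx² = E ⇒ x = √(2E/k) = √(2 × 1166.0/4900) = 0.6899 m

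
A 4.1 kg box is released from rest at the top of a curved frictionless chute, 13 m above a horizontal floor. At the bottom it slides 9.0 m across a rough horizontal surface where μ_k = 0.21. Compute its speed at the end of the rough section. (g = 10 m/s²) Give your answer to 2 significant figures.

v = 15 m/s

Energy bookkeeping (friction removes W_f = μ_k N d):
mgh = ½mv² + μ_k m g d
W_f = μ_k mg d = (0.21)(4.1)(10)(9.0) = 77.49 J
½mv² = mgh − W_f = 533.00 − 77.49 = 455.51 J
v = √(2 × 455.51/4.1) = 14.91 m/s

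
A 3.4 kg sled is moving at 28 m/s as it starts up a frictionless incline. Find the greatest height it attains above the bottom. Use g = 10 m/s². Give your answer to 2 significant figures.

h = 39 m

Setting KE at the bottom equal to PE gained: ½mv² = mgh
h = v²/(2g) = 28²/(2 × 10) = 39.20 m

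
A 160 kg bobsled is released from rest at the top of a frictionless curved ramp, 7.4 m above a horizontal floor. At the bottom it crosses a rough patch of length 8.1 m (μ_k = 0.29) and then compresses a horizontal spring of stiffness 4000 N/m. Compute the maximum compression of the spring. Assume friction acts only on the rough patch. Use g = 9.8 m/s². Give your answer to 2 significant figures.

x = 2.0 m

Initial energy: E₁ = mgh = (160)(9.8)(7.4) = 11603 J
Friction removes W_f = μ_k mg d = (0.29)(160)(9.8)(8.1) = 3683 J
Energy reaching the spring: E = 11603 − 3683 = 7920.0 J
At max compression ½kx² = E ⇒ x = √(2E/k) = √(2 × 7920.0/4000) = 1.990 m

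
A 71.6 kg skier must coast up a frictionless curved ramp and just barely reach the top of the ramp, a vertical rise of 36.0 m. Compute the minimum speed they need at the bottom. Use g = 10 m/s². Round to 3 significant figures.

At the top they are momentarily at rest, so all KE converts to PE: ½mv² = mgh
v = √(2gh) = √(2 × 10 × 36.0) = 26.83 m/s

v = 26.8 m/s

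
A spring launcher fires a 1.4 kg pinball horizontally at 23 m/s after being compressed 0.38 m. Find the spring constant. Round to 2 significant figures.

Energy stored in the spring equals the launch KE: ½kx² = ½mv²
k = mv²/x² = (1.4)(23)²/(0.38)² = 5129 N/m

k = 5100 N/m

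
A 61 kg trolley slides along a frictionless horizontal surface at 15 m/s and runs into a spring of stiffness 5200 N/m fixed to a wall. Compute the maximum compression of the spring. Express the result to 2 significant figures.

At max compression the trolley is momentarily at rest: ½mv² = ½kx²
x = v√(m/k) = 15 × √(61/5200) = 1.625 m

x = 1.6 m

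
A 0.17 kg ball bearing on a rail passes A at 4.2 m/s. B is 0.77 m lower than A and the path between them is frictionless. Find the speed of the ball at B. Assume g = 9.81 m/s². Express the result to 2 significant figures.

Equating total energy at the two states: ½mv₀² + mgh = ½mv²
v² = v₀² + 2gh = (4.2)² + 2(9.81)(0.77) = 32.747
v = √32.747 = 5.723 m/s

v = 5.7 m/s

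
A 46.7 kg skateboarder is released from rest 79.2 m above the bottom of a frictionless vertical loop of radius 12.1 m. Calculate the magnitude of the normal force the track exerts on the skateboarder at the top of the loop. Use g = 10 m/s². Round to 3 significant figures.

Energy from release to top (height 2r): mgh = ½mv_top² + mg(2r)
v_top² = 2g(h − 2r) = 2(10)(79.2 − 24.20) = 1100.0 m²/s²
At the top, both N and weight point toward the centre: N + mg = mv_top²/r
N = m(v_top²/r − g) = 46.7(1100.0/12.1 − 10) = 3778 N

N = 3780 N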